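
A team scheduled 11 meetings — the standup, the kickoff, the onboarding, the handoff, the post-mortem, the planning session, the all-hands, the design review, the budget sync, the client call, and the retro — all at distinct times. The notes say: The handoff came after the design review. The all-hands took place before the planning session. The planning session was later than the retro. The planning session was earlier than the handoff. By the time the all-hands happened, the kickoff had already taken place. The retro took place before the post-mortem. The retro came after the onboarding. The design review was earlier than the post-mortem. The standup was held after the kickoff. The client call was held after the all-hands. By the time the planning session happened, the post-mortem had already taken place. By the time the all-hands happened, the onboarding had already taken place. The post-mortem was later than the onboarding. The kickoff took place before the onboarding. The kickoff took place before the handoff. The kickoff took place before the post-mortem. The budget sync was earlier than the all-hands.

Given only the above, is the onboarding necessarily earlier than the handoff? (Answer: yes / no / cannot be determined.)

Chain the constraints: the onboarding → the retro → the planning session → the handoff. Each link is directly stated, so the onboarding comes before the handoff.

yes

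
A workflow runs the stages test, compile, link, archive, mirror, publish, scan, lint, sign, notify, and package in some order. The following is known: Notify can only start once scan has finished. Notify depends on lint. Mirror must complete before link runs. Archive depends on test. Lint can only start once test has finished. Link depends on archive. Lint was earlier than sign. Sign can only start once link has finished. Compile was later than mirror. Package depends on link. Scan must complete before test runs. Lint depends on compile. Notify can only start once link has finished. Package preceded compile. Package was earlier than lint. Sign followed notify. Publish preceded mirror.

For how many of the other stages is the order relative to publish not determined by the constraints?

3

Forced after publish: compile, link, lint, mirror, notify, package, and sign.
That leaves archive, scan, and test with no forced order relative to publish — 3.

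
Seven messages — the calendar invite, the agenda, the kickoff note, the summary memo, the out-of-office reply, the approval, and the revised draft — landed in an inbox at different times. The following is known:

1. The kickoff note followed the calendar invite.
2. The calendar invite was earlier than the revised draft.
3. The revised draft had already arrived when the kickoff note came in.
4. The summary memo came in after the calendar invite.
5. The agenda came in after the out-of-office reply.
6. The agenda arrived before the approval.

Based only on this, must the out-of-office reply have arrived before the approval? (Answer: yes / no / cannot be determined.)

yes

Chain the constraints: the out-of-office reply → the agenda → the approval. Each link is directly stated, so the out-of-office reply comes before the approval.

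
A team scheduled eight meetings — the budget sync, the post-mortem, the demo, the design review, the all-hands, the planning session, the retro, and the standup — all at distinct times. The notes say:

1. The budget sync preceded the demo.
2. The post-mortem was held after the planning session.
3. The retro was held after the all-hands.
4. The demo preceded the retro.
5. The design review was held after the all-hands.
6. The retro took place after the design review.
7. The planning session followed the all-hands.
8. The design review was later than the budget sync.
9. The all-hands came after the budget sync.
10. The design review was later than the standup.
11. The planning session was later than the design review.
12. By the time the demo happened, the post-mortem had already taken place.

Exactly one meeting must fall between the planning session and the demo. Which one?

the post-mortem

Tracing the constraints gives the planning session → the post-mortem → the demo, so the post-mortem sits after the planning session and before the demo.
No other meeting is forced both after the planning session and before the demo.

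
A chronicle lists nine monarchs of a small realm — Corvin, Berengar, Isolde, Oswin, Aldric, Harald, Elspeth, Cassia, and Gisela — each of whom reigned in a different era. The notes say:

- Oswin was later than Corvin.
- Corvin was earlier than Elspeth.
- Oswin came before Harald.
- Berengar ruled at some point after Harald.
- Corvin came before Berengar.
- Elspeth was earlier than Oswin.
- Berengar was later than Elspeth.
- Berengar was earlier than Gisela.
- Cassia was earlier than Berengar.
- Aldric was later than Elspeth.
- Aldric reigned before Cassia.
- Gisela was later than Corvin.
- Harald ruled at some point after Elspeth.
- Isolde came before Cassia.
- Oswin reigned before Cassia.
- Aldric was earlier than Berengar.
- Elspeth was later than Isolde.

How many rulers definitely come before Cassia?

Directly stated before Cassia: Aldric, Isolde, and Oswin.
Corvin reaches Cassia via Corvin → Oswin → Cassia.
Elspeth reaches Cassia via Elspeth → Oswin → Cassia.
That's Aldric, Corvin, Elspeth, Isolde, and Oswin — 5 in all.

5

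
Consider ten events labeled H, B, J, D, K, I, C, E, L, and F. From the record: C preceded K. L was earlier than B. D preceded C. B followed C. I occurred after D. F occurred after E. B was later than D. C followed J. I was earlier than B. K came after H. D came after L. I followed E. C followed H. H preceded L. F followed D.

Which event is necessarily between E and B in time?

Tracing the constraints gives E → I → B, so I sits after E and before B.
No other event is forced both after E and before B.

I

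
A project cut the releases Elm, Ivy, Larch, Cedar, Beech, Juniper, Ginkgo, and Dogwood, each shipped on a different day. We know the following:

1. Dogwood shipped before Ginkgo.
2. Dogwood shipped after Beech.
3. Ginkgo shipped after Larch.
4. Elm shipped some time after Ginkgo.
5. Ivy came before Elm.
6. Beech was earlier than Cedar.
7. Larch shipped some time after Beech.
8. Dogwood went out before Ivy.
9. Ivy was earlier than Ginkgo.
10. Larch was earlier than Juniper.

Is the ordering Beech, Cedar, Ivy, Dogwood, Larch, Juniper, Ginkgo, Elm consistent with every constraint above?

The constraints require Dogwood before Ivy, but in the proposed sequence Ivy appears ahead of Dogwood. That one violation is enough.

no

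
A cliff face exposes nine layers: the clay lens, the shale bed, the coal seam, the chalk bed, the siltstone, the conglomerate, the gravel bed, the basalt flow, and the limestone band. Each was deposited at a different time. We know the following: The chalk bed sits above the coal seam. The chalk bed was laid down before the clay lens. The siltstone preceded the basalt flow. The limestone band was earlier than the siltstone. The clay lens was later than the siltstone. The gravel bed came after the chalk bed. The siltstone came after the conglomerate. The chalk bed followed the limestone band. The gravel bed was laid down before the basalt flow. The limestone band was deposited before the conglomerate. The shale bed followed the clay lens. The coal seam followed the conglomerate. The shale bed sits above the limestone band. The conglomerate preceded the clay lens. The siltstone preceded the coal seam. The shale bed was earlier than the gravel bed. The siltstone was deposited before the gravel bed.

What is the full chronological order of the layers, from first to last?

The constraints fix every adjacent pair, so only one ordering works:
the limestone band → the conglomerate → the siltstone → the coal seam → the chalk bed → the clay lens → the shale bed → the gravel bed → the basalt flow.

the limestone band, the conglomerate, the siltstone, the coal seam, the chalk bed, the clay lens, the shale bed, the gravel bed, the basalt flow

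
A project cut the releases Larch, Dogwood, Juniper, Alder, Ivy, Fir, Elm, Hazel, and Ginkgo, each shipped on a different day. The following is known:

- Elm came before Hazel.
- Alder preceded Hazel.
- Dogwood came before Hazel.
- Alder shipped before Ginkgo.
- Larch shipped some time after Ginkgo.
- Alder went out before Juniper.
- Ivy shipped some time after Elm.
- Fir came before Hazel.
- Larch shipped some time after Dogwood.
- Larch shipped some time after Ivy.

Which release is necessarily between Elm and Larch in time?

Tracing the constraints gives Elm → Ivy → Larch, so Ivy sits after Elm and before Larch.
No other release is forced both after Elm and before Larch.

Ivy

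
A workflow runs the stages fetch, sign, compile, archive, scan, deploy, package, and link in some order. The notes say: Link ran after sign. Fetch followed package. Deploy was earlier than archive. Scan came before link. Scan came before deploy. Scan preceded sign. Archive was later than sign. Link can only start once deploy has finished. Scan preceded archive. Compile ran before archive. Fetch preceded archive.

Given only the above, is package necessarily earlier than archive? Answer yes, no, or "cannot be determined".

yes

Chain the constraints: package → fetch → archive. Each link is directly stated, so package comes before archive.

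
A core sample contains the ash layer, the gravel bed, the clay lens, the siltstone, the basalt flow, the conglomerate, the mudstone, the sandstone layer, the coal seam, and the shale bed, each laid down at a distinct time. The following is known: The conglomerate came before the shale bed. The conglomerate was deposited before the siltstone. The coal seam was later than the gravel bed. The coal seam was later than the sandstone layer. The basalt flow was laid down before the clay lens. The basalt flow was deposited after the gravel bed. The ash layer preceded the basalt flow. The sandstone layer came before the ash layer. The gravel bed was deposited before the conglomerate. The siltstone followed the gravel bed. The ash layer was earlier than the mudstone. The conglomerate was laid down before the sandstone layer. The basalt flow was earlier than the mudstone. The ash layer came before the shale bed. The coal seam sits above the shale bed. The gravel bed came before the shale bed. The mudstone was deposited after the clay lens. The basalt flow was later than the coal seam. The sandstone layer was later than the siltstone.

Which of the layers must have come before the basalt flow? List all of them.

Directly stated before the basalt flow: the ash layer, the coal seam, and the gravel bed.
The conglomerate reaches the basalt flow via the conglomerate → the shale bed → the coal seam → the basalt flow.
The sandstone layer reaches the basalt flow via the sandstone layer → the ash layer → the basalt flow.
The shale bed reaches the basalt flow via the shale bed → the coal seam → the basalt flow.
Likewise the siltstone reaches the basalt flow by chaining the stated constraints.

the ash layer, the coal seam, the conglomerate, the gravel bed, the sandstone layer, the shale bed, the siltstone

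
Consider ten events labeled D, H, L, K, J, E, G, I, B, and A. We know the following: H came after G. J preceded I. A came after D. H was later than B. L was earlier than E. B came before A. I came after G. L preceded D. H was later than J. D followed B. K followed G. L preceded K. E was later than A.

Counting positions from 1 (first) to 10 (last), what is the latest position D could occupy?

8

D must come before A and E — 2 events forced after it.
Everything else can be placed before D in some valid order, so D can sit as late as position 10 − 2 = 8.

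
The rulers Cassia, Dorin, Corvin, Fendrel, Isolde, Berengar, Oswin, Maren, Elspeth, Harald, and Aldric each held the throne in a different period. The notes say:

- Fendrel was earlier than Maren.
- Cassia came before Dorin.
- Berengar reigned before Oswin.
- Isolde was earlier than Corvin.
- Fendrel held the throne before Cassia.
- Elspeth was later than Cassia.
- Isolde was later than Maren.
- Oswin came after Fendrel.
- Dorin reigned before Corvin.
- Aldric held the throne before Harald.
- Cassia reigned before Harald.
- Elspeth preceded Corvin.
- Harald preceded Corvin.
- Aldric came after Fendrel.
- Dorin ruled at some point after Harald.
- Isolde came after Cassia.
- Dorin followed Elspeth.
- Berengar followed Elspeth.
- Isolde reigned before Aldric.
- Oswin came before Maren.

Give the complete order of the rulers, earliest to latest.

The constraints fix every adjacent pair, so only one ordering works:
Fendrel → Cassia → Elspeth → Berengar → Oswin → Maren → Isolde → Aldric → Harald → Dorin → Corvin.

Fendrel, Cassia, Elspeth, Berengar, Oswin, Maren, Isolde, Aldric, Harald, Dorin, Corvin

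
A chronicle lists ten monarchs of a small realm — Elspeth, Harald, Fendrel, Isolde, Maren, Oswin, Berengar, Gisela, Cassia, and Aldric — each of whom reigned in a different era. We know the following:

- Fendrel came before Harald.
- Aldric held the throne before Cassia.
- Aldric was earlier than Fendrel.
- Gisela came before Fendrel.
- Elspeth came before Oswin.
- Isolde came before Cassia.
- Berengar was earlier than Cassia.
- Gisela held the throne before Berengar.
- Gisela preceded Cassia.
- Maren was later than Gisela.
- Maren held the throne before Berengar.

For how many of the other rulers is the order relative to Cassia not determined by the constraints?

Forced before Cassia: Aldric, Berengar, Gisela, Isolde, and Maren.
That leaves Elspeth, Fendrel, Harald, and Oswin with no forced order relative to Cassia — 4.

4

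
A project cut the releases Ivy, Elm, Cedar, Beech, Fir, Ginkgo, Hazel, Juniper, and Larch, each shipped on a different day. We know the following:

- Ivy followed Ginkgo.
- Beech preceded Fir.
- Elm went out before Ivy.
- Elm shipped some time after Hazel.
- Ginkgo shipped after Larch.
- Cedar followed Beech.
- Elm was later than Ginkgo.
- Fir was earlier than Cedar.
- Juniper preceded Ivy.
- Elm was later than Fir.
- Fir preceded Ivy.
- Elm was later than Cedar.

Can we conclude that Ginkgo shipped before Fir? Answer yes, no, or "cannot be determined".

cannot be determined

No chain of stated constraints runs from Ginkgo to Fir, and none runs from Fir to Ginkgo either.
So the relative order of Ginkgo and Fir is not fixed by the given facts.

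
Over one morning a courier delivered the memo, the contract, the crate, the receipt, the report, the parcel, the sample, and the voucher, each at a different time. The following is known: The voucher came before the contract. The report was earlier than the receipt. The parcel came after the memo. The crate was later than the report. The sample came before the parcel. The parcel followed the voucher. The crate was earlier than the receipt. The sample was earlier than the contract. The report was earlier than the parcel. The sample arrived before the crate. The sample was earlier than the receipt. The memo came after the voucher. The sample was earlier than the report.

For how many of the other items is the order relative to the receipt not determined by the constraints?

4

Forced before the receipt: the crate, the report, and the sample.
That leaves the contract, the memo, the parcel, and the voucher with no forced order relative to the receipt — 4.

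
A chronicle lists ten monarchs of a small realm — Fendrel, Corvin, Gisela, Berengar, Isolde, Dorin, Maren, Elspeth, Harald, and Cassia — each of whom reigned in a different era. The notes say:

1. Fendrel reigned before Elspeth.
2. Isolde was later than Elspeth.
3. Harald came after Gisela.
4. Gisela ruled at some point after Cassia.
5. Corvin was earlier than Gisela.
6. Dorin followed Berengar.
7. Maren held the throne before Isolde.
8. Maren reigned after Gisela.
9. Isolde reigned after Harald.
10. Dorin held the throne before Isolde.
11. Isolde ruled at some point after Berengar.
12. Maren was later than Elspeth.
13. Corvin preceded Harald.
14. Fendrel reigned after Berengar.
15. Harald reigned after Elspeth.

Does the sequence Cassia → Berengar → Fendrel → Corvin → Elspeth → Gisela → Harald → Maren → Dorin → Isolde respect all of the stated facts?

Check each stated constraint against the proposed order — e.g. Berengar is ahead of Dorin; Berengar is ahead of Isolde. Every pair is in the required order; nothing is violated.

yes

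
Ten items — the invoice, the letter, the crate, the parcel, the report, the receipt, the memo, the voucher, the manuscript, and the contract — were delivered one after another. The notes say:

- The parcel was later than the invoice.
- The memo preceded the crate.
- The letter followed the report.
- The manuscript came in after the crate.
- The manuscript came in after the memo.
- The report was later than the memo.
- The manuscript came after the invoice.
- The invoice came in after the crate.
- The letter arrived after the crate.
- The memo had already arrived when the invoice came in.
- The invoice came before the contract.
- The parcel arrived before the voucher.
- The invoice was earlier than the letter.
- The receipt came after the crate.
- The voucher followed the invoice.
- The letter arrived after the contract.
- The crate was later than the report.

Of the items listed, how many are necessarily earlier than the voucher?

Directly stated before the voucher: the invoice and the parcel.
The crate reaches the voucher via the crate → the invoice → the voucher.
The memo reaches the voucher via the memo → the invoice → the voucher.
The report reaches the voucher via the report → the crate → the invoice → the voucher.
That's the crate, the invoice, the memo, the parcel, and the report — 5 in all.

5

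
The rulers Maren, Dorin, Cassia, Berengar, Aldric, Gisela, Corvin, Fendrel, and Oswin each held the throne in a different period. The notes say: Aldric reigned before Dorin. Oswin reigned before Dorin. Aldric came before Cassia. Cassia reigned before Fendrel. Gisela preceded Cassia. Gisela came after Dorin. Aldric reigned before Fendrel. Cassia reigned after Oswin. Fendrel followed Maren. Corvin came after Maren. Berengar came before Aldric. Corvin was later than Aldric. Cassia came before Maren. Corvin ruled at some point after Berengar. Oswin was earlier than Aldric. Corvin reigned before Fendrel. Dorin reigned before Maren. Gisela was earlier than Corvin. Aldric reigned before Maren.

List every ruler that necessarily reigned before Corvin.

Aldric, Berengar, Cassia, Dorin, Gisela, Maren, Oswin

Directly stated before Corvin: Aldric, Berengar, Gisela, and Maren.
Cassia reaches Corvin via Cassia → Maren → Corvin.
Dorin reaches Corvin via Dorin → Maren → Corvin.
Oswin reaches Corvin via Oswin → Aldric → Corvin.
No chain forces Fendrel ahead of Corvin.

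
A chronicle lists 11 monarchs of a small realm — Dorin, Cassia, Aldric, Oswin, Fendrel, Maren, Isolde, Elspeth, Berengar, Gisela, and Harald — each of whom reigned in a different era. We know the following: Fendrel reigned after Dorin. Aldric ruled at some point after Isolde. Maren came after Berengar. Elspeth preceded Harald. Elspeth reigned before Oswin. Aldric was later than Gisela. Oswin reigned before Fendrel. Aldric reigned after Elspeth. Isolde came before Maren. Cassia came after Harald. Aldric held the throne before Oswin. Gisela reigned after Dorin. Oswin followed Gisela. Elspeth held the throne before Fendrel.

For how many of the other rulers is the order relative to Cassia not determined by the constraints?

8

Forced before Cassia: Elspeth and Harald.
That leaves Aldric, Berengar, Dorin, Fendrel, Gisela, Isolde, Maren, and Oswin with no forced order relative to Cassia — 8.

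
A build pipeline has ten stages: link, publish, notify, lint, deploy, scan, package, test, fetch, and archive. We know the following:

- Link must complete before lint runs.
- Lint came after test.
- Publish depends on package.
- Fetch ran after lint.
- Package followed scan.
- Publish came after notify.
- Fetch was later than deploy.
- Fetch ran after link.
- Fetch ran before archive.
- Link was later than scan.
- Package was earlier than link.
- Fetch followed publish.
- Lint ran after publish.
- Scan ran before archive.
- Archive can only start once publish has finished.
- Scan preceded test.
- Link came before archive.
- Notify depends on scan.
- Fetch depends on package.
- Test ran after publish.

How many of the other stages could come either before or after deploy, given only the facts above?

7

Forced after deploy: archive and fetch.
That leaves link, lint, notify, package, publish, scan, and test with no forced order relative to deploy — 7.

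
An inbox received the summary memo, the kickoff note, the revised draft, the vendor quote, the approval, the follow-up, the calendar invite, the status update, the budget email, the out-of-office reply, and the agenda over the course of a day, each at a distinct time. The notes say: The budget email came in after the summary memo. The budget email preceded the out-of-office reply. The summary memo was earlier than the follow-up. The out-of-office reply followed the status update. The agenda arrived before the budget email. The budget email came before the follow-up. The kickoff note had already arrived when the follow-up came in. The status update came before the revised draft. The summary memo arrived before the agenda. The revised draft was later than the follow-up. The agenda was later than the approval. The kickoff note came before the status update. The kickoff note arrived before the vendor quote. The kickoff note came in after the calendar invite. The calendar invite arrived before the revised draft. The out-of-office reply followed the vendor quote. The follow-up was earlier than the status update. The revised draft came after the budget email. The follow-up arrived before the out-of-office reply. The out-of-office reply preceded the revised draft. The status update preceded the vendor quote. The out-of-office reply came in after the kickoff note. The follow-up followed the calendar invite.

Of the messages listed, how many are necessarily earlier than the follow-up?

6

Directly stated before the follow-up: the budget email, the calendar invite, the kickoff note, and the summary memo.
The agenda reaches the follow-up via the agenda → the budget email → the follow-up.
The approval reaches the follow-up via the approval → the agenda → the budget email → the follow-up.
No chain forces the out-of-office reply (or any of the others) ahead of the follow-up.
That's the agenda, the approval, the budget email, the calendar invite, the kickoff note, and the summary memo — 6 in all.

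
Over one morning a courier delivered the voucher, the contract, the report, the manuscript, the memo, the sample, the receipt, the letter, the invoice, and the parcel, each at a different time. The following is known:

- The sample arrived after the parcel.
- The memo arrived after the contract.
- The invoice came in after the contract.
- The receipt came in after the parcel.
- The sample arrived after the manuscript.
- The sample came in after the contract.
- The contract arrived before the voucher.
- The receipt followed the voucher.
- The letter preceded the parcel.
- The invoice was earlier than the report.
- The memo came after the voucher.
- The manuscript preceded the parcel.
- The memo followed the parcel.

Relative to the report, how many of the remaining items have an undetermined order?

Forced before the report: the contract and the invoice.
That leaves the letter, the manuscript, the memo, the parcel, the receipt, the sample, and the voucher with no forced order relative to the report — 7.

7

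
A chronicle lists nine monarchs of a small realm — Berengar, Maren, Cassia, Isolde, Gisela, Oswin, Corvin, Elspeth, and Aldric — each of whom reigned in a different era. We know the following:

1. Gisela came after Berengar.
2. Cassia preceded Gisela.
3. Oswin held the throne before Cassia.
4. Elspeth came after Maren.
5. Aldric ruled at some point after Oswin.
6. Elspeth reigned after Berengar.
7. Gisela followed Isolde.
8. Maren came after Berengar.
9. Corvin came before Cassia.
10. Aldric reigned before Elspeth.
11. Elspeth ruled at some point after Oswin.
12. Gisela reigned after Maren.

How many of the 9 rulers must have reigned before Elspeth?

4

Directly stated before Elspeth: Aldric, Berengar, Maren, and Oswin.
No chain forces Corvin (or any of the others) ahead of Elspeth.
That's Aldric, Berengar, Maren, and Oswin — 4 in all.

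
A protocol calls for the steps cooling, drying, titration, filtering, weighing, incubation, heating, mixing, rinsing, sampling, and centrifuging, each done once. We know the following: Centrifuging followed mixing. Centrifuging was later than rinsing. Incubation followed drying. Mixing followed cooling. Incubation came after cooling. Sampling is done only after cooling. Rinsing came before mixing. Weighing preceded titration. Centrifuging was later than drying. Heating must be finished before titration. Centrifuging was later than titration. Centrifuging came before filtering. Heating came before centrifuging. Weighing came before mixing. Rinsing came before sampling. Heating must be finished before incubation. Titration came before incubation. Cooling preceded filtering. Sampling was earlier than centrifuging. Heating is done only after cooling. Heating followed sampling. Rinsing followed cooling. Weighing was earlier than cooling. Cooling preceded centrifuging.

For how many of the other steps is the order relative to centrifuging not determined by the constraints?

Forced before centrifuging: cooling, drying, heating, mixing, rinsing, sampling, titration, and weighing; forced after centrifuging: filtering.
That leaves incubation with no forced order relative to centrifuging — 1.

1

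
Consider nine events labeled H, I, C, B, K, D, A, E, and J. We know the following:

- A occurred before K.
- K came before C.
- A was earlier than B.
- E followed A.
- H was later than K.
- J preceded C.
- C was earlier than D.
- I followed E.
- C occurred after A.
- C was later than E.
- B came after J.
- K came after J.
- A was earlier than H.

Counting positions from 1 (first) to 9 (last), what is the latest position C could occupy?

C must come before D — 1 event forced after it.
Everything else can be placed before C in some valid order, so C can sit as late as position 9 − 1 = 8.

8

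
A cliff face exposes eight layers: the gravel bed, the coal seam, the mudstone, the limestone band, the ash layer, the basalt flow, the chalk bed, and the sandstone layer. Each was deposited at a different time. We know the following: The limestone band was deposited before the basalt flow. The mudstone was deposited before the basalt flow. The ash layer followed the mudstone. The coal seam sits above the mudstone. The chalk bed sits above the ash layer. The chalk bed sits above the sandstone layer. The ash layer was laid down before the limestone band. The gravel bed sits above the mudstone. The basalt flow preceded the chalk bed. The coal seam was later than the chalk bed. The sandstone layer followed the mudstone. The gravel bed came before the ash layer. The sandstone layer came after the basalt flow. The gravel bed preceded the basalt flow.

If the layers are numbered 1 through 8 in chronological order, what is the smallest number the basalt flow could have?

5

The ash layer, the gravel bed, the limestone band, and the mudstone must all come before the basalt flow — 4 forced predecessors.
Nothing else is forced ahead of the basalt flow, so its earliest slot is position 4 + 1 = 5.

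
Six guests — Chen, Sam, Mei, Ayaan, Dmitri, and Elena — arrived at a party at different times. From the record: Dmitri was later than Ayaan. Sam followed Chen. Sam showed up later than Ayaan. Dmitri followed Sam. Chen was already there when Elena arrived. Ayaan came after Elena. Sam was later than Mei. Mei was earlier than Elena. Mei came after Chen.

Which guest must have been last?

Every other guest has a chain of constraints placing them before Dmitri, so Dmitri is last.

Dmitri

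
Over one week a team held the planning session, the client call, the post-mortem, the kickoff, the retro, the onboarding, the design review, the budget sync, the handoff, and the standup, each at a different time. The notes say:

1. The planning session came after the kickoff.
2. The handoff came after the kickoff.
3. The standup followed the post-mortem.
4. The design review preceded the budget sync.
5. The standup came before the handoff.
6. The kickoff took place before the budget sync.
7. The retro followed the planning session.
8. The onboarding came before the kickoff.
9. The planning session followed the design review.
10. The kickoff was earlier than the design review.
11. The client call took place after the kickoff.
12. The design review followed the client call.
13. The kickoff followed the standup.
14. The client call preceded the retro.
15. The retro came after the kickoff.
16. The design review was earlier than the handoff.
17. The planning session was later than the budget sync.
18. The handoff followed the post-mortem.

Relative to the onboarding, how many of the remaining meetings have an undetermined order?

2

Forced after the onboarding: the budget sync, the client call, the design review, the handoff, the kickoff, the planning session, and the retro.
That leaves the post-mortem and the standup with no forced order relative to the onboarding — 2.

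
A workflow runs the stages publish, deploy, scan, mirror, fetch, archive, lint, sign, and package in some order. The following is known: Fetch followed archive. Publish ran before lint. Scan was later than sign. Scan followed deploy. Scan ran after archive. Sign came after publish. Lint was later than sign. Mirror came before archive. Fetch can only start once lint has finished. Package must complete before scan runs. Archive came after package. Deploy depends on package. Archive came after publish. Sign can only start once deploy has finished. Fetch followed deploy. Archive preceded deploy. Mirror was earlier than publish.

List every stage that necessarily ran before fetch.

Directly stated before fetch: archive, deploy, and lint.
Mirror reaches fetch via mirror → archive → fetch.
Package reaches fetch via package → archive → fetch.
Publish reaches fetch via publish → archive → fetch.
Likewise sign reaches fetch by chaining the stated constraints.

archive, deploy, lint, mirror, package, publish, sign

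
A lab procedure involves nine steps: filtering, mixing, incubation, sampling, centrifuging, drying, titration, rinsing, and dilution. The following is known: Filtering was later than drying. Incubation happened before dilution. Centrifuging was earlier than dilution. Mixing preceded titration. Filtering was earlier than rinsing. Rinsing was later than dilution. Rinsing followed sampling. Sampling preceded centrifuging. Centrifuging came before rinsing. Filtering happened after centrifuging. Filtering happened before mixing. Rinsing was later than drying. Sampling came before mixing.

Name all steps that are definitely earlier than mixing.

centrifuging, drying, filtering, sampling

Directly stated before mixing: filtering and sampling.
Centrifuging reaches mixing via centrifuging → filtering → mixing.
Drying reaches mixing via drying → filtering → mixing.
No chain forces incubation (or any of the others) ahead of mixing.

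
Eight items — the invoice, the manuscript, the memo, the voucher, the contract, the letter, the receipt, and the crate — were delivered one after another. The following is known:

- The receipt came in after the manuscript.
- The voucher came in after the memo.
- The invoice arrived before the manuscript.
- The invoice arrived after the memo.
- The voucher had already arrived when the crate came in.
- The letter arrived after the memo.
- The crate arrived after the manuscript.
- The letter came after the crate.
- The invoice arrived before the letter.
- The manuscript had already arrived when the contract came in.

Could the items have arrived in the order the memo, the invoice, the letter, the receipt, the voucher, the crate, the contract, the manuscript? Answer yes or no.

no

The constraints require the manuscript before the receipt, but in the proposed sequence the receipt appears ahead of the manuscript. That one violation is enough.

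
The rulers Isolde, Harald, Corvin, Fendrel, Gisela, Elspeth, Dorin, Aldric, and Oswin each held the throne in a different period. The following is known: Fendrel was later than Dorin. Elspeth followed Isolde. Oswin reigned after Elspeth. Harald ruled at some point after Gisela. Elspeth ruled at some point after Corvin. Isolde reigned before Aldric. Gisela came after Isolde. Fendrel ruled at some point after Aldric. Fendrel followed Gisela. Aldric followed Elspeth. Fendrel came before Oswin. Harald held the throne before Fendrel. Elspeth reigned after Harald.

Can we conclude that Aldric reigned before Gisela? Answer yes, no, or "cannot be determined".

no

Tracing the constraints gives Gisela → Harald → Elspeth → Aldric, so Gisela must come before Aldric.
That means Aldric cannot be before Gisela.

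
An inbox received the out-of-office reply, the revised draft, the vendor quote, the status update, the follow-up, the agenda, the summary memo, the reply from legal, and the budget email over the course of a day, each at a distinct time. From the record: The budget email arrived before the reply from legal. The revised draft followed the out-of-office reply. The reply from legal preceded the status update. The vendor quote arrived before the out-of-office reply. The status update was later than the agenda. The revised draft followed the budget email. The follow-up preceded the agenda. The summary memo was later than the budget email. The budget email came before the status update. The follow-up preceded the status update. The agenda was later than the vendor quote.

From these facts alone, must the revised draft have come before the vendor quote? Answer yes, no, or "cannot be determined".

no

Tracing the constraints gives the vendor quote → the out-of-office reply → the revised draft, so the vendor quote must come before the revised draft.
That means the revised draft cannot be before the vendor quote.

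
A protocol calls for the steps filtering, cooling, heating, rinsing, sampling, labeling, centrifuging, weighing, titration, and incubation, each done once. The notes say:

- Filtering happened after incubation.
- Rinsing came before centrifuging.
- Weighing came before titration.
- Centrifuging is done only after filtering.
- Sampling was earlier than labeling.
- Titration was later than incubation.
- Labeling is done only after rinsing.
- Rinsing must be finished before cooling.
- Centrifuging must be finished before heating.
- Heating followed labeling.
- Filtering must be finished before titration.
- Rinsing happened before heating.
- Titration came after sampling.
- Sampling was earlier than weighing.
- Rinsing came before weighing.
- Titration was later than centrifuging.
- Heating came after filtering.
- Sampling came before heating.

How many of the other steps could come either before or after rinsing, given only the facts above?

Forced after rinsing: centrifuging, cooling, heating, labeling, titration, and weighing.
That leaves filtering, incubation, and sampling with no forced order relative to rinsing — 3.

3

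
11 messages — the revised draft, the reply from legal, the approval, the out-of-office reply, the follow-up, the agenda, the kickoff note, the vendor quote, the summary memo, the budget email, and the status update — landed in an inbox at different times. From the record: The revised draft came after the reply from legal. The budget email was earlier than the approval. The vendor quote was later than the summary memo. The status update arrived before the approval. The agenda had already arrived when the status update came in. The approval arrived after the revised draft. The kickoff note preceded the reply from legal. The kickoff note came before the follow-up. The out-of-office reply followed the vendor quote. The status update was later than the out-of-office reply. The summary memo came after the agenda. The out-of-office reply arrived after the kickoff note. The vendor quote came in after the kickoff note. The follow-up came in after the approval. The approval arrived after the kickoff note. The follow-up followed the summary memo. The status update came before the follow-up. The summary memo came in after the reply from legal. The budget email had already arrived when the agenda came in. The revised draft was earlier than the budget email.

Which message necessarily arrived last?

Every other message has a chain of constraints placing it before the follow-up, so the follow-up is last.

the follow-up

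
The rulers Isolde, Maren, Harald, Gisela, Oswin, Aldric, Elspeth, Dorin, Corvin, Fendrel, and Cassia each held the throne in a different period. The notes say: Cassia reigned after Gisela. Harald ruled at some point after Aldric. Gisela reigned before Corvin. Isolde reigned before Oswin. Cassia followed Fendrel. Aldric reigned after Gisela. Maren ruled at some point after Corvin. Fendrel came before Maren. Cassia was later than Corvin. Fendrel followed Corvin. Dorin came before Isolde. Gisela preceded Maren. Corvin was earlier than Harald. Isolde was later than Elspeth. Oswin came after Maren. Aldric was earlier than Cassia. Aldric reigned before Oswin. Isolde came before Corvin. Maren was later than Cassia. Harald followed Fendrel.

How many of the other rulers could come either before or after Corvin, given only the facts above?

1

Forced before Corvin: Dorin, Elspeth, Gisela, and Isolde; forced after Corvin: Cassia, Fendrel, Harald, Maren, and Oswin.
That leaves Aldric with no forced order relative to Corvin — 1.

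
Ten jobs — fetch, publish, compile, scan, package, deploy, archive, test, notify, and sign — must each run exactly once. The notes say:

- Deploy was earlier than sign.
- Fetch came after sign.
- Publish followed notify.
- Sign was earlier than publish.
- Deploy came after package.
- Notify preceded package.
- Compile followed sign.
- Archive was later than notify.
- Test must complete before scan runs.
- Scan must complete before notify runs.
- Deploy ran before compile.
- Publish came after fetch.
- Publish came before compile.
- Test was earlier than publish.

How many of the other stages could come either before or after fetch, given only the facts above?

1

Forced before fetch: deploy, notify, package, scan, sign, and test; forced after fetch: compile and publish.
That leaves archive with no forced order relative to fetch — 1.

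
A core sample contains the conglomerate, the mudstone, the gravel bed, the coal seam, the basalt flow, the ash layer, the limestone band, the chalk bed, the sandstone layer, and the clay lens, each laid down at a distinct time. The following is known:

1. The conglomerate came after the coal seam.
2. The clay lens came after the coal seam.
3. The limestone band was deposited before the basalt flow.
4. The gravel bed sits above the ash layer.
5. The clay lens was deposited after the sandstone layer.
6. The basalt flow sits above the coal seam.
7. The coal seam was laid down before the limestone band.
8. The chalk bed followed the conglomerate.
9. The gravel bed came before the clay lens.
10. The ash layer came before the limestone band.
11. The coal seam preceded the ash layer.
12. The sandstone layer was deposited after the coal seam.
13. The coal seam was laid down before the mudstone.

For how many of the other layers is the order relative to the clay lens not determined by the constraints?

Forced before the clay lens: the ash layer, the coal seam, the gravel bed, and the sandstone layer.
That leaves the basalt flow, the chalk bed, the conglomerate, the limestone band, and the mudstone with no forced order relative to the clay lens — 5.

5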